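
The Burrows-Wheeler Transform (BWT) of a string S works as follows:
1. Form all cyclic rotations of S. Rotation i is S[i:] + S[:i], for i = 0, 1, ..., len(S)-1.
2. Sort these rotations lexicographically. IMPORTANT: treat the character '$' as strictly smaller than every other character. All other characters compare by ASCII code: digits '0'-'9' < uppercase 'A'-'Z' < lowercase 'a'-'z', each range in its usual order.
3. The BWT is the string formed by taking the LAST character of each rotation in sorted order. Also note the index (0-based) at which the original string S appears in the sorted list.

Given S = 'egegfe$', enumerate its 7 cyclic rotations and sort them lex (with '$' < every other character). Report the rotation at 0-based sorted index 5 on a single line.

All 7 rotations (rotation i = S[i:]+S[:i]):
  rot[0] = egegfe$
  rot[1] = gegfe$e
  rot[2] = egfe$eg
  rot[3] = gfe$ege
  rot[4] = fe$egeg
  rot[5] = e$egegf
  rot[6] = $egegfe
Sorted (with $ < everything):
  sorted[0] = $egegfe
  sorted[1] = e$egegf
  sorted[2] = egegfe$
  sorted[3] = egfe$eg
  sorted[4] = fe$egeg
  sorted[5] = gegfe$e
  sorted[6] = gfe$ege
sorted[5] = gegfe$e

Answer: gegfe$e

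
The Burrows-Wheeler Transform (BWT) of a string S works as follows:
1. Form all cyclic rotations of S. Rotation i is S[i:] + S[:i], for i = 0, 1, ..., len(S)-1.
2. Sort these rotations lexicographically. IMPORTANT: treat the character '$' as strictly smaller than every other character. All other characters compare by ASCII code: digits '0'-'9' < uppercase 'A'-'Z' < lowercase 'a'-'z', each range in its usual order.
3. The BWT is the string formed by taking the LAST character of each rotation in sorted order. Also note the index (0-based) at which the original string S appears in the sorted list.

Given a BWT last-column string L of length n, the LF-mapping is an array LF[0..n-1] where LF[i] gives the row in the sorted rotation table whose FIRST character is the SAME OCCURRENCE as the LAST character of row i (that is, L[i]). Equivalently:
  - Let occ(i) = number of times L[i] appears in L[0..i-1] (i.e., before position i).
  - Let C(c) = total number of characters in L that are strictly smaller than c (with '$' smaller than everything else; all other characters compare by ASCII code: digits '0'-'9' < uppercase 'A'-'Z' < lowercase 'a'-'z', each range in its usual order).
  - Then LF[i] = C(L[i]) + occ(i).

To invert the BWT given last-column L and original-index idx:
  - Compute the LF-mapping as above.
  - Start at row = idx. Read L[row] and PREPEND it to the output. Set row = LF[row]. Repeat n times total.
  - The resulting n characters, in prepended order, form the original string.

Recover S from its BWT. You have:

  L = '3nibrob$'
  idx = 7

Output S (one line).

LF mapping: 1 5 4 2 7 6 3 0
Walk LF starting at row 7, prepending L[row]:
  step 1: row=7, L[7]='$', prepend. Next row=LF[7]=0
  step 2: row=0, L[0]='3', prepend. Next row=LF[0]=1
  step 3: row=1, L[1]='n', prepend. Next row=LF[1]=5
  step 4: row=5, L[5]='o', prepend. Next row=LF[5]=6
  step 5: row=6, L[6]='b', prepend. Next row=LF[6]=3
  step 6: row=3, L[3]='b', prepend. Next row=LF[3]=2
  step 7: row=2, L[2]='i', prepend. Next row=LF[2]=4
  step 8: row=4, L[4]='r', prepend. Next row=LF[4]=7
Reversed output: ribbon3$

Answer: ribbon3$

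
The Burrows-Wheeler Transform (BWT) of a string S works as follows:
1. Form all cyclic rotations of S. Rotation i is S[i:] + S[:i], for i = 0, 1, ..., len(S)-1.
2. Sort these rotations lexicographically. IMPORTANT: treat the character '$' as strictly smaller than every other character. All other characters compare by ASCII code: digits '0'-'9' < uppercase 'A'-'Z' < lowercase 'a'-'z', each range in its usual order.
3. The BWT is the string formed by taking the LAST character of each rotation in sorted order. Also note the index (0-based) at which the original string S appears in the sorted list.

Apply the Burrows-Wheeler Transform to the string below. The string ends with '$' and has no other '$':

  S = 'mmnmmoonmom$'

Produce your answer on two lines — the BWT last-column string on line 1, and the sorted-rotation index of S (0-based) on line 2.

All 12 rotations (rotation i = S[i:]+S[:i]):
  rot[0] = mmnmmoonmom$
  rot[1] = mnmmoonmom$m
  rot[2] = nmmoonmom$mm
  rot[3] = mmoonmom$mmn
  rot[4] = moonmom$mmnm
  rot[5] = oonmom$mmnmm
  rot[6] = onmom$mmnmmo
  rot[7] = nmom$mmnmmoo
  rot[8] = mom$mmnmmoon
  rot[9] = om$mmnmmoonm
  rot[10] = m$mmnmmoonmo
  rot[11] = $mmnmmoonmom
Sorted (with $ < everything):
  sorted[0] = $mmnmmoonmom  (last char: 'm')
  sorted[1] = m$mmnmmoonmo  (last char: 'o')
  sorted[2] = mmnmmoonmom$  (last char: '$')
  sorted[3] = mmoonmom$mmn  (last char: 'n')
  sorted[4] = mnmmoonmom$m  (last char: 'm')
  sorted[5] = mom$mmnmmoon  (last char: 'n')
  sorted[6] = moonmom$mmnm  (last char: 'm')
  sorted[7] = nmmoonmom$mm  (last char: 'm')
  sorted[8] = nmom$mmnmmoo  (last char: 'o')
  sorted[9] = om$mmnmmoonm  (last char: 'm')
  sorted[10] = onmom$mmnmmo  (last char: 'o')
  sorted[11] = oonmom$mmnmm  (last char: 'm')
Last column: mo$nmnmmomom
Original string S is at sorted index 2

Answer: mo$nmnmmomom
2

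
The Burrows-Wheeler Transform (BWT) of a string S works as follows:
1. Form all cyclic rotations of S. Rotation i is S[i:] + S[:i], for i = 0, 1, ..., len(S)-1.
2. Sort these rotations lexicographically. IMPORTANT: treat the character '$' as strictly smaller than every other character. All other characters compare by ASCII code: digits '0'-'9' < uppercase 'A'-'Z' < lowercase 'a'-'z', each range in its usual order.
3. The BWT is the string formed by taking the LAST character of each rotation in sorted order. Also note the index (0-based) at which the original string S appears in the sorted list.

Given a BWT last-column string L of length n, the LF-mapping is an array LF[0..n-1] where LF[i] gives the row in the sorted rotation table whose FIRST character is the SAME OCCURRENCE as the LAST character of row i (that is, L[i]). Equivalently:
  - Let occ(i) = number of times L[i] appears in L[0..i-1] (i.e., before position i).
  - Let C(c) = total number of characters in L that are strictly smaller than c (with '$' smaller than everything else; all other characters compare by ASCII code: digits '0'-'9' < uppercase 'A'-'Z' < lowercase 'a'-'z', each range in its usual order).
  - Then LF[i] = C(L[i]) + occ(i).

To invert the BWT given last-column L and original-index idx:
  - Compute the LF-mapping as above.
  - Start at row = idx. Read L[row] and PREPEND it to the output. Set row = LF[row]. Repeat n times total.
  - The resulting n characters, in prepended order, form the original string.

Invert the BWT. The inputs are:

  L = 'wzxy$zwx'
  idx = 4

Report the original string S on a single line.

Answer: xzyxwzw$

Derivation:
LF mapping: 1 6 3 5 0 7 2 4
Walk LF starting at row 4, prepending L[row]:
  step 1: row=4, L[4]='$', prepend. Next row=LF[4]=0
  step 2: row=0, L[0]='w', prepend. Next row=LF[0]=1
  step 3: row=1, L[1]='z', prepend. Next row=LF[1]=6
  step 4: row=6, L[6]='w', prepend. Next row=LF[6]=2
  step 5: row=2, L[2]='x', prepend. Next row=LF[2]=3
  step 6: row=3, L[3]='y', prepend. Next row=LF[3]=5
  step 7: row=5, L[5]='z', prepend. Next row=LF[5]=7
  step 8: row=7, L[7]='x', prepend. Next row=LF[7]=4
Reversed output: xzyxwzw$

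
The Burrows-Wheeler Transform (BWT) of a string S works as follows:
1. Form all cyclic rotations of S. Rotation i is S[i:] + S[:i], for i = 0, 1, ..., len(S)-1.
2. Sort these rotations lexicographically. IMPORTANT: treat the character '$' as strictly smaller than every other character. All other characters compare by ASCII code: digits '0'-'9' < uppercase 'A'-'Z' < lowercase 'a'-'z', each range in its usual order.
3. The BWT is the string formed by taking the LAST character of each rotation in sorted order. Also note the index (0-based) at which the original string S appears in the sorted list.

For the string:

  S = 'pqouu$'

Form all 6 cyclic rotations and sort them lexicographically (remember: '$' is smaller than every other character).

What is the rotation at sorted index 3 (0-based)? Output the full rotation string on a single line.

Answer: qouu$p

Derivation:
All 6 rotations (rotation i = S[i:]+S[:i]):
  rot[0] = pqouu$
  rot[1] = qouu$p
  rot[2] = ouu$pq
  rot[3] = uu$pqo
  rot[4] = u$pqou
  rot[5] = $pqouu
Sorted (with $ < everything):
  sorted[0] = $pqouu
  sorted[1] = ouu$pq
  sorted[2] = pqouu$
  sorted[3] = qouu$p
  sorted[4] = u$pqou
  sorted[5] = uu$pqo
sorted[3] = qouu$p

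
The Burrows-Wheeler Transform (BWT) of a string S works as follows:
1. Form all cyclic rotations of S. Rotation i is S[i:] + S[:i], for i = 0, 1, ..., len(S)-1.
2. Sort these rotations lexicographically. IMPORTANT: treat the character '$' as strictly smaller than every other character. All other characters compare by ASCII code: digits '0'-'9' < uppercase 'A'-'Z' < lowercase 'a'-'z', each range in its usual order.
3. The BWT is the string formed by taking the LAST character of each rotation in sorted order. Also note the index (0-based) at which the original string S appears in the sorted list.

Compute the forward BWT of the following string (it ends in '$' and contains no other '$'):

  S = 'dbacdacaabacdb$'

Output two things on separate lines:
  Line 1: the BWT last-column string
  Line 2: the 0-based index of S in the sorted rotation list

Answer: bcadbbddaaaacc$
14

Derivation:
All 15 rotations (rotation i = S[i:]+S[:i]):
  rot[0] = dbacdacaabacdb$
  rot[1] = bacdacaabacdb$d
  rot[2] = acdacaabacdb$db
  rot[3] = cdacaabacdb$dba
  rot[4] = dacaabacdb$dbac
  rot[5] = acaabacdb$dbacd
  rot[6] = caabacdb$dbacda
  rot[7] = aabacdb$dbacdac
  rot[8] = abacdb$dbacdaca
  rot[9] = bacdb$dbacdacaa
  rot[10] = acdb$dbacdacaab
  rot[11] = cdb$dbacdacaaba
  rot[12] = db$dbacdacaabac
  rot[13] = b$dbacdacaabacd
  rot[14] = $dbacdacaabacdb
Sorted (with $ < everything):
  sorted[0] = $dbacdacaabacdb  (last char: 'b')
  sorted[1] = aabacdb$dbacdac  (last char: 'c')
  sorted[2] = abacdb$dbacdaca  (last char: 'a')
  sorted[3] = acaabacdb$dbacd  (last char: 'd')
  sorted[4] = acdacaabacdb$db  (last char: 'b')
  sorted[5] = acdb$dbacdacaab  (last char: 'b')
  sorted[6] = b$dbacdacaabacd  (last char: 'd')
  sorted[7] = bacdacaabacdb$d  (last char: 'd')
  sorted[8] = bacdb$dbacdacaa  (last char: 'a')
  sorted[9] = caabacdb$dbacda  (last char: 'a')
  sorted[10] = cdacaabacdb$dba  (last char: 'a')
  sorted[11] = cdb$dbacdacaaba  (last char: 'a')
  sorted[12] = dacaabacdb$dbac  (last char: 'c')
  sorted[13] = db$dbacdacaabac  (last char: 'c')
  sorted[14] = dbacdacaabacdb$  (last char: '$')
Last column: bcadbbddaaaacc$
Original string S is at sorted index 14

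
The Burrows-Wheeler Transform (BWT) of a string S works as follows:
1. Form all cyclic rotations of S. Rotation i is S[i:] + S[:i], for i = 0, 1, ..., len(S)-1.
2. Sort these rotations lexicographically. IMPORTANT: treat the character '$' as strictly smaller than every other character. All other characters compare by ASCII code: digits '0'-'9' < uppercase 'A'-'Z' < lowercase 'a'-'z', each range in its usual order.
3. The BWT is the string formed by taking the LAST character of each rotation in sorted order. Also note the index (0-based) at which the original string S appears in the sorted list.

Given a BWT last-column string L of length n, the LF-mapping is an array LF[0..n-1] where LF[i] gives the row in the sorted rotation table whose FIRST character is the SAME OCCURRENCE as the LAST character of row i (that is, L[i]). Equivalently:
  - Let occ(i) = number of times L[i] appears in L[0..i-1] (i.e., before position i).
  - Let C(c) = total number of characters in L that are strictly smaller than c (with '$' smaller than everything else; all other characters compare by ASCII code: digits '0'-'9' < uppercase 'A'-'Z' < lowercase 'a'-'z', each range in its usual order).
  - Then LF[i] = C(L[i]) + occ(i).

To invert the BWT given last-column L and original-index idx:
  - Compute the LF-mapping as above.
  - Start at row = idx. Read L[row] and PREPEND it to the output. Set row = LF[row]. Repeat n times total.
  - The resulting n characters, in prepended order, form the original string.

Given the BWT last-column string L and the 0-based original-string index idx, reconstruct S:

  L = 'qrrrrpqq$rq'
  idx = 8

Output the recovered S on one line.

LF mapping: 2 6 7 8 9 1 3 4 0 10 5
Walk LF starting at row 8, prepending L[row]:
  step 1: row=8, L[8]='$', prepend. Next row=LF[8]=0
  step 2: row=0, L[0]='q', prepend. Next row=LF[0]=2
  step 3: row=2, L[2]='r', prepend. Next row=LF[2]=7
  step 4: row=7, L[7]='q', prepend. Next row=LF[7]=4
  step 5: row=4, L[4]='r', prepend. Next row=LF[4]=9
  step 6: row=9, L[9]='r', prepend. Next row=LF[9]=10
  step 7: row=10, L[10]='q', prepend. Next row=LF[10]=5
  step 8: row=5, L[5]='p', prepend. Next row=LF[5]=1
  step 9: row=1, L[1]='r', prepend. Next row=LF[1]=6
  step 10: row=6, L[6]='q', prepend. Next row=LF[6]=3
  step 11: row=3, L[3]='r', prepend. Next row=LF[3]=8
Reversed output: rqrpqrrqrq$

Answer: rqrpqrrqrq$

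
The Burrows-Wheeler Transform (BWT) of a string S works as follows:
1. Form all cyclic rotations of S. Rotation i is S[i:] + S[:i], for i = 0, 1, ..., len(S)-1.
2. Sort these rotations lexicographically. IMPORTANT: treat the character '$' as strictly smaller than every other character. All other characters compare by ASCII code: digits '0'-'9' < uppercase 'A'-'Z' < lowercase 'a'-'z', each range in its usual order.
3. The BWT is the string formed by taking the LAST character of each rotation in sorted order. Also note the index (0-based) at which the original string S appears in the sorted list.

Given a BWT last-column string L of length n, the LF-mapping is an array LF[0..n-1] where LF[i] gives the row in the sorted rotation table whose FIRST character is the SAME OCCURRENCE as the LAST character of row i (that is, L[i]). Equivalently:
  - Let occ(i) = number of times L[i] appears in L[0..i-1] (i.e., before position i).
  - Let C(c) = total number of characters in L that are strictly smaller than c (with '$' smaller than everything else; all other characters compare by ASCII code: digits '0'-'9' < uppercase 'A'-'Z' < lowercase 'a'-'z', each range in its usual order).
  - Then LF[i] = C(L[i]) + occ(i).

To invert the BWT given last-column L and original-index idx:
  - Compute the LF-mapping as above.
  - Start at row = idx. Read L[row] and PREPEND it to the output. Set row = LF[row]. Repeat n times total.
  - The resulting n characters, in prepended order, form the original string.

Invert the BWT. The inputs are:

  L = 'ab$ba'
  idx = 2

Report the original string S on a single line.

Answer: abba$

Derivation:
LF mapping: 1 3 0 4 2
Walk LF starting at row 2, prepending L[row]:
  step 1: row=2, L[2]='$', prepend. Next row=LF[2]=0
  step 2: row=0, L[0]='a', prepend. Next row=LF[0]=1
  step 3: row=1, L[1]='b', prepend. Next row=LF[1]=3
  step 4: row=3, L[3]='b', prepend. Next row=LF[3]=4
  step 5: row=4, L[4]='a', prepend. Next row=LF[4]=2
Reversed output: abba$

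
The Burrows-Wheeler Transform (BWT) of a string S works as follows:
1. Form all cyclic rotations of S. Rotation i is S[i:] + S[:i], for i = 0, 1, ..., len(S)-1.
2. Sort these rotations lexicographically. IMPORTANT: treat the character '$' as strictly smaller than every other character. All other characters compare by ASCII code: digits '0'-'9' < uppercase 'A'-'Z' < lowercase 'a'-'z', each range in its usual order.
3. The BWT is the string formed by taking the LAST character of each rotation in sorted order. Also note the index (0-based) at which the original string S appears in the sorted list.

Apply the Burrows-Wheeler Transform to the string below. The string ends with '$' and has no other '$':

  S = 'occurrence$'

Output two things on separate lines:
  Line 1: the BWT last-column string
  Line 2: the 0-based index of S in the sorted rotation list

All 11 rotations (rotation i = S[i:]+S[:i]):
  rot[0] = occurrence$
  rot[1] = ccurrence$o
  rot[2] = currence$oc
  rot[3] = urrence$occ
  rot[4] = rrence$occu
  rot[5] = rence$occur
  rot[6] = ence$occurr
  rot[7] = nce$occurre
  rot[8] = ce$occurren
  rot[9] = e$occurrenc
  rot[10] = $occurrence
Sorted (with $ < everything):
  sorted[0] = $occurrence  (last char: 'e')
  sorted[1] = ccurrence$o  (last char: 'o')
  sorted[2] = ce$occurren  (last char: 'n')
  sorted[3] = currence$oc  (last char: 'c')
  sorted[4] = e$occurrenc  (last char: 'c')
  sorted[5] = ence$occurr  (last char: 'r')
  sorted[6] = nce$occurre  (last char: 'e')
  sorted[7] = occurrence$  (last char: '$')
  sorted[8] = rence$occur  (last char: 'r')
  sorted[9] = rrence$occu  (last char: 'u')
  sorted[10] = urrence$occ  (last char: 'c')
Last column: eonccre$ruc
Original string S is at sorted index 7

Answer: eonccre$ruc
7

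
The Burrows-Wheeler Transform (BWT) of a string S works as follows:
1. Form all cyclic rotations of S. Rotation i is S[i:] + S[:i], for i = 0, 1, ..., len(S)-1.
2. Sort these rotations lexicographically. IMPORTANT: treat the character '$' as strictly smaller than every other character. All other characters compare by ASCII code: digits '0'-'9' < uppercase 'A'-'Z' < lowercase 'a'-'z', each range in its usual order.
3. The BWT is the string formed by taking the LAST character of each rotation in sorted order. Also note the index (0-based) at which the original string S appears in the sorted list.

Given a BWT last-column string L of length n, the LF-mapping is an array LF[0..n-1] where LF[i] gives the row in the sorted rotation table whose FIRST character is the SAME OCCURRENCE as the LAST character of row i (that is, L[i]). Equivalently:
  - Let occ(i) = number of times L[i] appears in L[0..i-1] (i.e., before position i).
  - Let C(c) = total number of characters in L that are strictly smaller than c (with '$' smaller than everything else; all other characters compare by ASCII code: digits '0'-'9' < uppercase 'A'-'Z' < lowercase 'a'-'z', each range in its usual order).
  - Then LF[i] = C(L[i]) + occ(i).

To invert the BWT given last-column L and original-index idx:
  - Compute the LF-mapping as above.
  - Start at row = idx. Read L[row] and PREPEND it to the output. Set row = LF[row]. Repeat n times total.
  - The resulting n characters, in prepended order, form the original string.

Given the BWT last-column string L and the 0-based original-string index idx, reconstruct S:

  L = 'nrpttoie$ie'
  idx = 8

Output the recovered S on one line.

LF mapping: 5 8 7 9 10 6 3 1 0 4 2
Walk LF starting at row 8, prepending L[row]:
  step 1: row=8, L[8]='$', prepend. Next row=LF[8]=0
  step 2: row=0, L[0]='n', prepend. Next row=LF[0]=5
  step 3: row=5, L[5]='o', prepend. Next row=LF[5]=6
  step 4: row=6, L[6]='i', prepend. Next row=LF[6]=3
  step 5: row=3, L[3]='t', prepend. Next row=LF[3]=9
  step 6: row=9, L[9]='i', prepend. Next row=LF[9]=4
  step 7: row=4, L[4]='t', prepend. Next row=LF[4]=10
  step 8: row=10, L[10]='e', prepend. Next row=LF[10]=2
  step 9: row=2, L[2]='p', prepend. Next row=LF[2]=7
  step 10: row=7, L[7]='e', prepend. Next row=LF[7]=1
  step 11: row=1, L[1]='r', prepend. Next row=LF[1]=8
Reversed output: repetition$

Answer: repetition$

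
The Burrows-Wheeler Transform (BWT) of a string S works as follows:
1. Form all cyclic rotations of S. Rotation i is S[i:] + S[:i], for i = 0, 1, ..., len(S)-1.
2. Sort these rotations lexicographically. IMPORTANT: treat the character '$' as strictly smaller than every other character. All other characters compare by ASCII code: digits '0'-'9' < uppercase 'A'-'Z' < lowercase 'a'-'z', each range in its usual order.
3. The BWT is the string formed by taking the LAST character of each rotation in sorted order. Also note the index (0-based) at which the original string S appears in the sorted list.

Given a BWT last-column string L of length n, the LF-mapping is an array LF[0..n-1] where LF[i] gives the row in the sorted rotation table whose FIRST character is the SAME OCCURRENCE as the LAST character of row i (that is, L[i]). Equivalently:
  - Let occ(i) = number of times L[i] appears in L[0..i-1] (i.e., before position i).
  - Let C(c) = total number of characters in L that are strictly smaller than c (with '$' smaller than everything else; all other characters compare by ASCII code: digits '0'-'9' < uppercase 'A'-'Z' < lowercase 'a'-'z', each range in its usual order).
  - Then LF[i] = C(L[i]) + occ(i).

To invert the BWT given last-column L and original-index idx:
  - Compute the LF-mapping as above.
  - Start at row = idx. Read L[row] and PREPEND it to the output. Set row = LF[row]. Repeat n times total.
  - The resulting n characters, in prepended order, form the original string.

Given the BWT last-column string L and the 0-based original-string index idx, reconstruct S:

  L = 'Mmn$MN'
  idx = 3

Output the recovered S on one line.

LF mapping: 1 4 5 0 2 3
Walk LF starting at row 3, prepending L[row]:
  step 1: row=3, L[3]='$', prepend. Next row=LF[3]=0
  step 2: row=0, L[0]='M', prepend. Next row=LF[0]=1
  step 3: row=1, L[1]='m', prepend. Next row=LF[1]=4
  step 4: row=4, L[4]='M', prepend. Next row=LF[4]=2
  step 5: row=2, L[2]='n', prepend. Next row=LF[2]=5
  step 6: row=5, L[5]='N', prepend. Next row=LF[5]=3
Reversed output: NnMmM$

Answer: NnMmM$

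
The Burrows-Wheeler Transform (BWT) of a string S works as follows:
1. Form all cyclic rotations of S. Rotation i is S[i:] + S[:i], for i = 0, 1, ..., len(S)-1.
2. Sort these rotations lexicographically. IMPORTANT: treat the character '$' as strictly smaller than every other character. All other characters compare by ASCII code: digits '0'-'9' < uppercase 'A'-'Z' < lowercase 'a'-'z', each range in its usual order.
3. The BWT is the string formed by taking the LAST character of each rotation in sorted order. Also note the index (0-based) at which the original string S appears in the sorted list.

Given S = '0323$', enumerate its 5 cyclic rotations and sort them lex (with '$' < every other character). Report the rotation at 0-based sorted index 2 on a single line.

All 5 rotations (rotation i = S[i:]+S[:i]):
  rot[0] = 0323$
  rot[1] = 323$0
  rot[2] = 23$03
  rot[3] = 3$032
  rot[4] = $0323
Sorted (with $ < everything):
  sorted[0] = $0323
  sorted[1] = 0323$
  sorted[2] = 23$03
  sorted[3] = 3$032
  sorted[4] = 323$0
sorted[2] = 23$03

Answer: 23$03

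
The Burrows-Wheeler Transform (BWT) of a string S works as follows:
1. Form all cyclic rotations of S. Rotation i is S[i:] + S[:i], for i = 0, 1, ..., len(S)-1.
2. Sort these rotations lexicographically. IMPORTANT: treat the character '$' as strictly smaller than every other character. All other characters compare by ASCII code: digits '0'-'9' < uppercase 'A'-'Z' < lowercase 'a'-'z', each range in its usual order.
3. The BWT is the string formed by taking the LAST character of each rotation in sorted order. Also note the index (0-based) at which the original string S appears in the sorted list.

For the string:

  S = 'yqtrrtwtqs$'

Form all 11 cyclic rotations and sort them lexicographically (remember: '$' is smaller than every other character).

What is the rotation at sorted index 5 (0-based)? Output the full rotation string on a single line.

All 11 rotations (rotation i = S[i:]+S[:i]):
  rot[0] = yqtrrtwtqs$
  rot[1] = qtrrtwtqs$y
  rot[2] = trrtwtqs$yq
  rot[3] = rrtwtqs$yqt
  rot[4] = rtwtqs$yqtr
  rot[5] = twtqs$yqtrr
  rot[6] = wtqs$yqtrrt
  rot[7] = tqs$yqtrrtw
  rot[8] = qs$yqtrrtwt
  rot[9] = s$yqtrrtwtq
  rot[10] = $yqtrrtwtqs
Sorted (with $ < everything):
  sorted[0] = $yqtrrtwtqs
  sorted[1] = qs$yqtrrtwt
  sorted[2] = qtrrtwtqs$y
  sorted[3] = rrtwtqs$yqt
  sorted[4] = rtwtqs$yqtr
  sorted[5] = s$yqtrrtwtq
  sorted[6] = tqs$yqtrrtw
  sorted[7] = trrtwtqs$yq
  sorted[8] = twtqs$yqtrr
  sorted[9] = wtqs$yqtrrt
  sorted[10] = yqtrrtwtqs$
sorted[5] = s$yqtrrtwtq

Answer: s$yqtrrtwtq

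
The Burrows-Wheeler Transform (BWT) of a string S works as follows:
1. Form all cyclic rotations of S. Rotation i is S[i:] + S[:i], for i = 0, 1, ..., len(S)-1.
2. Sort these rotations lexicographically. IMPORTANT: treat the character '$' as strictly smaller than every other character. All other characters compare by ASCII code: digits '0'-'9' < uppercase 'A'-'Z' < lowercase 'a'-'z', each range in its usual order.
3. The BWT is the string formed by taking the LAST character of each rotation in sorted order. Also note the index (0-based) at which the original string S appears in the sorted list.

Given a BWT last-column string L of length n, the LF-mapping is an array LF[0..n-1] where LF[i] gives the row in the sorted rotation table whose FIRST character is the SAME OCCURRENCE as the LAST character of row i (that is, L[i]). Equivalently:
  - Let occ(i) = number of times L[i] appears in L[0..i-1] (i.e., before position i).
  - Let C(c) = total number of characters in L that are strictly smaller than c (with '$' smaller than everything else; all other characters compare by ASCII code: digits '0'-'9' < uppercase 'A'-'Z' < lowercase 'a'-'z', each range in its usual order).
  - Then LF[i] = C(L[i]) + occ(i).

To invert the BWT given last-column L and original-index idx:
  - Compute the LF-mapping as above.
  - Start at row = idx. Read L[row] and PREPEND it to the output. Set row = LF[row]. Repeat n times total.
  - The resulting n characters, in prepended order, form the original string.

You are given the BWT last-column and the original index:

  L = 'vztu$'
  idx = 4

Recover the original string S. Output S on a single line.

LF mapping: 3 4 1 2 0
Walk LF starting at row 4, prepending L[row]:
  step 1: row=4, L[4]='$', prepend. Next row=LF[4]=0
  step 2: row=0, L[0]='v', prepend. Next row=LF[0]=3
  step 3: row=3, L[3]='u', prepend. Next row=LF[3]=2
  step 4: row=2, L[2]='t', prepend. Next row=LF[2]=1
  step 5: row=1, L[1]='z', prepend. Next row=LF[1]=4
Reversed output: ztuv$

Answer: ztuv$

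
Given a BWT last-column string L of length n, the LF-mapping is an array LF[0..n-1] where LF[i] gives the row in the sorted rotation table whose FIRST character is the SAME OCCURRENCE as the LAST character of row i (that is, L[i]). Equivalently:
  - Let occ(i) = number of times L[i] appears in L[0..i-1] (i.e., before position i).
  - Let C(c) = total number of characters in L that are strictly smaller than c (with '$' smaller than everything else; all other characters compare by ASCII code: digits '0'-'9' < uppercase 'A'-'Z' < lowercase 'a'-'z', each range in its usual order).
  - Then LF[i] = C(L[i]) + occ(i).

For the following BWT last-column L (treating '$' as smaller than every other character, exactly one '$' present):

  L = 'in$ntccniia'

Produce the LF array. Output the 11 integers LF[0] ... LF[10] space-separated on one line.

Answer: 4 7 0 8 10 2 3 9 5 6 1

Derivation:
Char counts: '$':1, 'a':1, 'c':2, 'i':3, 'n':3, 't':1
C (first-col start): C('$')=0, C('a')=1, C('c')=2, C('i')=4, C('n')=7, C('t')=10
L[0]='i': occ=0, LF[0]=C('i')+0=4+0=4
L[1]='n': occ=0, LF[1]=C('n')+0=7+0=7
L[2]='$': occ=0, LF[2]=C('$')+0=0+0=0
L[3]='n': occ=1, LF[3]=C('n')+1=7+1=8
L[4]='t': occ=0, LF[4]=C('t')+0=10+0=10
L[5]='c': occ=0, LF[5]=C('c')+0=2+0=2
L[6]='c': occ=1, LF[6]=C('c')+1=2+1=3
L[7]='n': occ=2, LF[7]=C('n')+2=7+2=9
L[8]='i': occ=1, LF[8]=C('i')+1=4+1=5
L[9]='i': occ=2, LF[9]=C('i')+2=4+2=6
L[10]='a': occ=0, LF[10]=C('a')+0=1+0=1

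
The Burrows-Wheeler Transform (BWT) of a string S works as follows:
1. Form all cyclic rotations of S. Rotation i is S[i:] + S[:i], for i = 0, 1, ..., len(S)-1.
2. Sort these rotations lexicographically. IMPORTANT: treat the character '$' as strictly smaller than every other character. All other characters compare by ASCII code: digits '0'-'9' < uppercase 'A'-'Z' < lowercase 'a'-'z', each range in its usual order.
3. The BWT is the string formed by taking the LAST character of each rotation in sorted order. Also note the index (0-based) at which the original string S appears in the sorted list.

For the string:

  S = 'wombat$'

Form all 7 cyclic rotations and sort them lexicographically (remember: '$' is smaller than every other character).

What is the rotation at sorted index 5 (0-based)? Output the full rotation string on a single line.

All 7 rotations (rotation i = S[i:]+S[:i]):
  rot[0] = wombat$
  rot[1] = ombat$w
  rot[2] = mbat$wo
  rot[3] = bat$wom
  rot[4] = at$womb
  rot[5] = t$womba
  rot[6] = $wombat
Sorted (with $ < everything):
  sorted[0] = $wombat
  sorted[1] = at$womb
  sorted[2] = bat$wom
  sorted[3] = mbat$wo
  sorted[4] = ombat$w
  sorted[5] = t$womba
  sorted[6] = wombat$
sorted[5] = t$womba

Answer: t$womba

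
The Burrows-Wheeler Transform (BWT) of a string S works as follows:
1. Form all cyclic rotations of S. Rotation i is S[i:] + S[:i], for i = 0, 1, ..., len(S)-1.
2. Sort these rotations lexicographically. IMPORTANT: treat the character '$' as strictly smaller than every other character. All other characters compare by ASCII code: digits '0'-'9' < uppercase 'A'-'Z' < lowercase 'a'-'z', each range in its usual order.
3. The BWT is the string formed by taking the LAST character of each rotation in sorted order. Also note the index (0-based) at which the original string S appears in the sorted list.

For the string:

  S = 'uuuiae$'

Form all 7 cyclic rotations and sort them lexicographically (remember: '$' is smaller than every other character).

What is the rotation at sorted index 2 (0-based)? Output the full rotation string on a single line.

Answer: e$uuuia

Derivation:
All 7 rotations (rotation i = S[i:]+S[:i]):
  rot[0] = uuuiae$
  rot[1] = uuiae$u
  rot[2] = uiae$uu
  rot[3] = iae$uuu
  rot[4] = ae$uuui
  rot[5] = e$uuuia
  rot[6] = $uuuiae
Sorted (with $ < everything):
  sorted[0] = $uuuiae
  sorted[1] = ae$uuui
  sorted[2] = e$uuuia
  sorted[3] = iae$uuu
  sorted[4] = uiae$uu
  sorted[5] = uuiae$u
  sorted[6] = uuuiae$
sorted[2] = e$uuuia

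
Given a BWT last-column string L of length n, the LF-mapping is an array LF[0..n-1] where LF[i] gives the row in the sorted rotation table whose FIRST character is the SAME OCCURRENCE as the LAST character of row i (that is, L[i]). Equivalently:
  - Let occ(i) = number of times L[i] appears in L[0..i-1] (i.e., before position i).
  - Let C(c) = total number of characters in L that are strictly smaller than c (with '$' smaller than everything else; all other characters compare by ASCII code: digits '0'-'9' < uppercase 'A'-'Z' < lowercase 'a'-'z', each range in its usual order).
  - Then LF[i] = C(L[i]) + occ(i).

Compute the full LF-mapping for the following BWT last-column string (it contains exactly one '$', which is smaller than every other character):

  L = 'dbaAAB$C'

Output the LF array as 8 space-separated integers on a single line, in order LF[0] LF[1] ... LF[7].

Char counts: '$':1, 'A':2, 'B':1, 'C':1, 'a':1, 'b':1, 'd':1
C (first-col start): C('$')=0, C('A')=1, C('B')=3, C('C')=4, C('a')=5, C('b')=6, C('d')=7
L[0]='d': occ=0, LF[0]=C('d')+0=7+0=7
L[1]='b': occ=0, LF[1]=C('b')+0=6+0=6
L[2]='a': occ=0, LF[2]=C('a')+0=5+0=5
L[3]='A': occ=0, LF[3]=C('A')+0=1+0=1
L[4]='A': occ=1, LF[4]=C('A')+1=1+1=2
L[5]='B': occ=0, LF[5]=C('B')+0=3+0=3
L[6]='$': occ=0, LF[6]=C('$')+0=0+0=0
L[7]='C': occ=0, LF[7]=C('C')+0=4+0=4

Answer: 7 6 5 1 2 3 0 4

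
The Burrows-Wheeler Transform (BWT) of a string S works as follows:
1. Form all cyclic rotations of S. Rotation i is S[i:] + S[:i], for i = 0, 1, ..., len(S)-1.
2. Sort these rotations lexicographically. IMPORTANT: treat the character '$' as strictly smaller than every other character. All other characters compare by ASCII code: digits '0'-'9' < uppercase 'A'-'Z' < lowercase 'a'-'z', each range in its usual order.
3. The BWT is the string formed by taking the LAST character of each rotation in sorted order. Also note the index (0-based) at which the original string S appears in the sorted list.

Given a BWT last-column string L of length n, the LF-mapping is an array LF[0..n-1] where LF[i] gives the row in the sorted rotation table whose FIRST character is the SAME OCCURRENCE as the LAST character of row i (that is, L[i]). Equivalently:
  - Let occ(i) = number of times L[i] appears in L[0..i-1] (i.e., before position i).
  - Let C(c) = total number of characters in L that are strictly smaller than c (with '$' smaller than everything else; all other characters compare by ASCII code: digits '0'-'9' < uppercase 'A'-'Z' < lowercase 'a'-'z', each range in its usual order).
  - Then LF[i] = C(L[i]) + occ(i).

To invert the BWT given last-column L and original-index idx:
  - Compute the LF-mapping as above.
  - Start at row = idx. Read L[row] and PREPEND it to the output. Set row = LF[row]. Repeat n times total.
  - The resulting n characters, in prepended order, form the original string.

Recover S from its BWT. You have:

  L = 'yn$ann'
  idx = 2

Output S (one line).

Answer: nanny$

Derivation:
LF mapping: 5 2 0 1 3 4
Walk LF starting at row 2, prepending L[row]:
  step 1: row=2, L[2]='$', prepend. Next row=LF[2]=0
  step 2: row=0, L[0]='y', prepend. Next row=LF[0]=5
  step 3: row=5, L[5]='n', prepend. Next row=LF[5]=4
  step 4: row=4, L[4]='n', prepend. Next row=LF[4]=3
  step 5: row=3, L[3]='a', prepend. Next row=LF[3]=1
  step 6: row=1, L[1]='n', prepend. Next row=LF[1]=2
Reversed output: nanny$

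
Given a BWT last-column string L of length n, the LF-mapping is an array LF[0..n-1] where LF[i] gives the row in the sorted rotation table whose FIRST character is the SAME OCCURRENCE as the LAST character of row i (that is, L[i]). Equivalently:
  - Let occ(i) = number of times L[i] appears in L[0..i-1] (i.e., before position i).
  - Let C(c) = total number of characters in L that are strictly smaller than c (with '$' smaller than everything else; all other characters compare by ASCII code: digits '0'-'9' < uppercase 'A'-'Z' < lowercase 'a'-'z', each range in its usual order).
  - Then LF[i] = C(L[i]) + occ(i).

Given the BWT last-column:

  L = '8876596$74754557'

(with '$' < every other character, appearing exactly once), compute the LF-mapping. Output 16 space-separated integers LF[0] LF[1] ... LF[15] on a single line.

Answer: 13 14 9 7 3 15 8 0 10 1 11 4 2 5 6 12

Derivation:
Char counts: '$':1, '4':2, '5':4, '6':2, '7':4, '8':2, '9':1
C (first-col start): C('$')=0, C('4')=1, C('5')=3, C('6')=7, C('7')=9, C('8')=13, C('9')=15
L[0]='8': occ=0, LF[0]=C('8')+0=13+0=13
L[1]='8': occ=1, LF[1]=C('8')+1=13+1=14
L[2]='7': occ=0, LF[2]=C('7')+0=9+0=9
L[3]='6': occ=0, LF[3]=C('6')+0=7+0=7
L[4]='5': occ=0, LF[4]=C('5')+0=3+0=3
L[5]='9': occ=0, LF[5]=C('9')+0=15+0=15
L[6]='6': occ=1, LF[6]=C('6')+1=7+1=8
L[7]='$': occ=0, LF[7]=C('$')+0=0+0=0
L[8]='7': occ=1, LF[8]=C('7')+1=9+1=10
L[9]='4': occ=0, LF[9]=C('4')+0=1+0=1
L[10]='7': occ=2, LF[10]=C('7')+2=9+2=11
L[11]='5': occ=1, LF[11]=C('5')+1=3+1=4
L[12]='4': occ=1, LF[12]=C('4')+1=1+1=2
L[13]='5': occ=2, LF[13]=C('5')+2=3+2=5
L[14]='5': occ=3, LF[14]=C('5')+3=3+3=6
L[15]='7': occ=3, LF[15]=C('7')+3=9+3=12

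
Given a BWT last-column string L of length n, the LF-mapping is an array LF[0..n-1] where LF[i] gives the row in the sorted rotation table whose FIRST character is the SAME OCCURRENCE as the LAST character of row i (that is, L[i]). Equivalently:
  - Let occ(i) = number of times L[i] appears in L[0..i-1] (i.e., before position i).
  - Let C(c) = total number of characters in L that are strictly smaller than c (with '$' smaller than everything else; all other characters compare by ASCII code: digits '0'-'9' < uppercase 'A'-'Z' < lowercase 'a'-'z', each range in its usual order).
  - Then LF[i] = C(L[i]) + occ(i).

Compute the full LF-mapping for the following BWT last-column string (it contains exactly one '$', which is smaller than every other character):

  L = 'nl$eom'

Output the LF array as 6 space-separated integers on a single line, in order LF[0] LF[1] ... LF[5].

Answer: 4 2 0 1 5 3

Derivation:
Char counts: '$':1, 'e':1, 'l':1, 'm':1, 'n':1, 'o':1
C (first-col start): C('$')=0, C('e')=1, C('l')=2, C('m')=3, C('n')=4, C('o')=5
L[0]='n': occ=0, LF[0]=C('n')+0=4+0=4
L[1]='l': occ=0, LF[1]=C('l')+0=2+0=2
L[2]='$': occ=0, LF[2]=C('$')+0=0+0=0
L[3]='e': occ=0, LF[3]=C('e')+0=1+0=1
L[4]='o': occ=0, LF[4]=C('o')+0=5+0=5
L[5]='m': occ=0, LF[5]=C('m')+0=3+0=3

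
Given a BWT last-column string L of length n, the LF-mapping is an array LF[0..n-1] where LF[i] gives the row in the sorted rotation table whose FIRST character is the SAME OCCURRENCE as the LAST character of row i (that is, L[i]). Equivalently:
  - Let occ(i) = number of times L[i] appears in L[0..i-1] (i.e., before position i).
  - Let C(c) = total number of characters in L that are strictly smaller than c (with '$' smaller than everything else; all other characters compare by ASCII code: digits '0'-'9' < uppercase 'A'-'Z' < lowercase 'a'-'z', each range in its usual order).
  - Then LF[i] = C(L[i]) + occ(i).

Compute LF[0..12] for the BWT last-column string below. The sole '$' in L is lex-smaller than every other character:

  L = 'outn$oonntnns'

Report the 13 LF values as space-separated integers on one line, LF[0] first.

Char counts: '$':1, 'n':5, 'o':3, 's':1, 't':2, 'u':1
C (first-col start): C('$')=0, C('n')=1, C('o')=6, C('s')=9, C('t')=10, C('u')=12
L[0]='o': occ=0, LF[0]=C('o')+0=6+0=6
L[1]='u': occ=0, LF[1]=C('u')+0=12+0=12
L[2]='t': occ=0, LF[2]=C('t')+0=10+0=10
L[3]='n': occ=0, LF[3]=C('n')+0=1+0=1
L[4]='$': occ=0, LF[4]=C('$')+0=0+0=0
L[5]='o': occ=1, LF[5]=C('o')+1=6+1=7
L[6]='o': occ=2, LF[6]=C('o')+2=6+2=8
L[7]='n': occ=1, LF[7]=C('n')+1=1+1=2
L[8]='n': occ=2, LF[8]=C('n')+2=1+2=3
L[9]='t': occ=1, LF[9]=C('t')+1=10+1=11
L[10]='n': occ=3, LF[10]=C('n')+3=1+3=4
L[11]='n': occ=4, LF[11]=C('n')+4=1+4=5
L[12]='s': occ=0, LF[12]=C('s')+0=9+0=9

Answer: 6 12 10 1 0 7 8 2 3 11 4 5 9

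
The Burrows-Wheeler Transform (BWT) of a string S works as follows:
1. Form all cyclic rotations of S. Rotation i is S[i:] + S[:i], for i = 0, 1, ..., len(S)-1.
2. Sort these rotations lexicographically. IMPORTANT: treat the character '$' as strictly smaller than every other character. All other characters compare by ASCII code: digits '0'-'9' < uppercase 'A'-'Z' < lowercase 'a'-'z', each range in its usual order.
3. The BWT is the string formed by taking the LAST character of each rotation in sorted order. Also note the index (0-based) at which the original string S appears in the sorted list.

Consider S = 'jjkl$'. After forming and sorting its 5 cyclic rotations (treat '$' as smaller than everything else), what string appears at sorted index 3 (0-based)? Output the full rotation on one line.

Answer: kl$jj

Derivation:
All 5 rotations (rotation i = S[i:]+S[:i]):
  rot[0] = jjkl$
  rot[1] = jkl$j
  rot[2] = kl$jj
  rot[3] = l$jjk
  rot[4] = $jjkl
Sorted (with $ < everything):
  sorted[0] = $jjkl
  sorted[1] = jjkl$
  sorted[2] = jkl$j
  sorted[3] = kl$jj
  sorted[4] = l$jjk
sorted[3] = kl$jj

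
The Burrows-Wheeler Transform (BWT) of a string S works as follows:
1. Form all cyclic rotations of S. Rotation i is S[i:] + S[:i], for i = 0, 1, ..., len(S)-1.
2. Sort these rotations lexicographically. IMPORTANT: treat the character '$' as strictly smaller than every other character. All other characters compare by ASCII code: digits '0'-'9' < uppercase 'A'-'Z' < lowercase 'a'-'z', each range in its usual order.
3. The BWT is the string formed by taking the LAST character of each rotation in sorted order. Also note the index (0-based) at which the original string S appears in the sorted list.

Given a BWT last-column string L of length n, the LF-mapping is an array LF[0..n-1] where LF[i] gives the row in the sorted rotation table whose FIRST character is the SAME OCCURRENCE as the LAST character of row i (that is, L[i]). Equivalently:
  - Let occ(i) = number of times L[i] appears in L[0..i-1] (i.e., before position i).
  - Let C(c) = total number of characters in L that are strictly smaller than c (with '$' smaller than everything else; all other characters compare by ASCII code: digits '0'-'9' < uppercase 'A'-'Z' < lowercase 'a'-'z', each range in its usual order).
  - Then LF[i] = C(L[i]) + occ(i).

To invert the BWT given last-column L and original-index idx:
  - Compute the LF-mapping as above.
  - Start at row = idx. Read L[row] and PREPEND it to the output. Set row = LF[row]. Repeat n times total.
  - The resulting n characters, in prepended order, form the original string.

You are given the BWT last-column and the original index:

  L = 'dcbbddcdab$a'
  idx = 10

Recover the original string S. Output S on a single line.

LF mapping: 8 6 3 4 9 10 7 11 1 5 0 2
Walk LF starting at row 10, prepending L[row]:
  step 1: row=10, L[10]='$', prepend. Next row=LF[10]=0
  step 2: row=0, L[0]='d', prepend. Next row=LF[0]=8
  step 3: row=8, L[8]='a', prepend. Next row=LF[8]=1
  step 4: row=1, L[1]='c', prepend. Next row=LF[1]=6
  step 5: row=6, L[6]='c', prepend. Next row=LF[6]=7
  step 6: row=7, L[7]='d', prepend. Next row=LF[7]=11
  step 7: row=11, L[11]='a', prepend. Next row=LF[11]=2
  step 8: row=2, L[2]='b', prepend. Next row=LF[2]=3
  step 9: row=3, L[3]='b', prepend. Next row=LF[3]=4
  step 10: row=4, L[4]='d', prepend. Next row=LF[4]=9
  step 11: row=9, L[9]='b', prepend. Next row=LF[9]=5
  step 12: row=5, L[5]='d', prepend. Next row=LF[5]=10
Reversed output: dbdbbadccad$

Answer: dbdbbadccad$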